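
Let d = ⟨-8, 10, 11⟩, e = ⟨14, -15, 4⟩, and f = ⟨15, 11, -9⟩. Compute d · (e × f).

e × f:
i: (-15)·(-9) - 4·11 = 135 - 44 = 91
j: 4·15 - 14·(-9) = 60 - (-126) = 186
k: 14·11 - (-15)·15 = 154 - (-225) = 379
e × f = (91, 186, 379)
d · (e × f) = (-8)·91 + 10·186 + 11·379 = -728 + 1860 + 4169 = 5301

5301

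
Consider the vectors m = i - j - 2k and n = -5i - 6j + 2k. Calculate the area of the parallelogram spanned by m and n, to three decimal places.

19.519

i: (-1)·2 - (-2)·(-6) = -2 - 12 = -14
j: (-2)·(-5) - 1·2 = 10 - 2 = 8
k: 1·(-6) - (-1)·(-5) = -6 - 5 = -11
m × n = (-14, 8, -11)
|m × n| = √((-14)² + 8² + (-11)²) = √381 ≈ 19.5192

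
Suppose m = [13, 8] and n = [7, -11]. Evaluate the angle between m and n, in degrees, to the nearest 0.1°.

89.1

m · n = 13·7 + 8·(-11) = 91 - 88 = 3
|m|² = 169 + 64 = 233,  |m| = √233 ≈ 15.264338
|n|² = 49 + 121 = 170,  |n| = √170 ≈ 13.038405
cos θ = 3 / (15.264338 · 13.038405) ≈ 0.01507
θ = arccos(0.01507) ≈ 89.1°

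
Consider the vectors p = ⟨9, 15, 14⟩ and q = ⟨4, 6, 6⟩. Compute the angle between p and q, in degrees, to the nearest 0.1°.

2.4

p · q = 9·4 + 15·6 + 14·6 = 36 + 90 + 84 = 210
|p|² = 81 + 225 + 196 = 502,  |p| = √502 ≈ 22.405357
|q|² = 16 + 36 + 36 = 88,  |q| = √88 ≈ 9.380832
cos θ = 210 / (22.405357 · 9.380832) ≈ 0.99914
θ = arccos(0.99914) ≈ 2.4°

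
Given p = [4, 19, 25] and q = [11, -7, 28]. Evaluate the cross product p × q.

(707, 163, -237)

i: 19·28 - 25·(-7) = 532 - (-175) = 707
j: 25·11 - 4·28 = 275 - 112 = 163
k: 4·(-7) - 19·11 = -28 - 209 = -237
p × q = (707, 163, -237)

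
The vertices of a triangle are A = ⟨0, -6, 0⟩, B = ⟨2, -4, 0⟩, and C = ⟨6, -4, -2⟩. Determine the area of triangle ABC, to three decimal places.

AB = (2, 2, 0),  AC = (6, 2, -2)
i: 2·(-2) - 0·2 = -4 - 0 = -4
j: 0·6 - 2·(-2) = 0 - (-4) = 4
k: 2·2 - 2·6 = 4 - 12 = -8
AB × AC = (-4, 4, -8)
|AB × AC| = √96 ≈ 9.7980
area = ½ · 9.7980 ≈ 4.899

4.899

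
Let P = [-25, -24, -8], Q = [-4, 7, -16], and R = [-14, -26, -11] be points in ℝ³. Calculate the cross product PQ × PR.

(-109, -25, -383)

PQ = (21, 31, -8)
PR = (11, -2, -3)
i: 31·(-3) - (-8)·(-2) = -93 - 16 = -109
j: (-8)·11 - 21·(-3) = -88 - (-63) = -25
k: 21·(-2) - 31·11 = -42 - 341 = -383
PQ × PR = (-109, -25, -383)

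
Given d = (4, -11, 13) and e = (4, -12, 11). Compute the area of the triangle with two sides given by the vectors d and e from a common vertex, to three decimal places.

i: (-11)·11 - 13·(-12) = -121 - (-156) = 35
j: 13·4 - 4·11 = 52 - 44 = 8
k: 4·(-12) - (-11)·4 = -48 - (-44) = -4
d × e = (35, 8, -4)
|d × e| = √(35² + 8² + (-4)²) = √1305 ≈ 36.1248
area = ½ · 36.1248 ≈ 18.062

18.062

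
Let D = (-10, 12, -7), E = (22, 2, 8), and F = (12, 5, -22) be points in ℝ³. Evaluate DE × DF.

(255, 810, -4)

DE = (32, -10, 15)
DF = (22, -7, -15)
i: (-10)·(-15) - 15·(-7) = 150 - (-105) = 255
j: 15·22 - 32·(-15) = 330 - (-480) = 810
k: 32·(-7) - (-10)·22 = -224 - (-220) = -4
DE × DF = (255, 810, -4)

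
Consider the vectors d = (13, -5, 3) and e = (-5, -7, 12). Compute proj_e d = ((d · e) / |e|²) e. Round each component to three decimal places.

d · e = 13·(-5) + (-5)·(-7) + 3·12 = -65 + 35 + 36 = 6
|e|² = 25 + 49 + 144 = 218
proj_e d = (6/218) · (-5, -7, 12) ≈ (-0.138, -0.193, 0.330)

(-0.138, -0.193, 0.330)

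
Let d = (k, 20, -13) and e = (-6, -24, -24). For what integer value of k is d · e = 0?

-28

d · e = k·(-6) + 20·(-24) + (-13)·(-24) = -168 - 6k
Set equal to 0: -6k = 168, so k = -28.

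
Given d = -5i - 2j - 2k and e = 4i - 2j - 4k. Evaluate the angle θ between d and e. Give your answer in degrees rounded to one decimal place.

d · e = (-5)·4 + (-2)·(-2) + (-2)·(-4) = -20 + 4 + 8 = -8
|d|² = 25 + 4 + 4 = 33,  |d| = √33 ≈ 5.744563
|e|² = 16 + 4 + 16 = 36,  |e| = √36 ≈ 6.000000
cos θ = -8 / (5.744563 · 6.000000) ≈ -0.23210
θ = arccos(-0.23210) ≈ 103.4°

103.4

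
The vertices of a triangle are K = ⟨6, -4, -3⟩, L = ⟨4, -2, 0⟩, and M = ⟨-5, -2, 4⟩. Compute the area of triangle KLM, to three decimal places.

13.684

KL = (-2, 2, 3),  KM = (-11, 2, 7)
i: 2·7 - 3·2 = 14 - 6 = 8
j: 3·(-11) - (-2)·7 = -33 - (-14) = -19
k: (-2)·2 - 2·(-11) = -4 - (-22) = 18
KL × KM = (8, -19, 18)
|KL × KM| = √749 ≈ 27.3679
area = ½ · 27.3679 ≈ 13.684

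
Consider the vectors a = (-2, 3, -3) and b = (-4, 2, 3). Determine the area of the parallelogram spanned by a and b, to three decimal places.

24.759

i: 3·3 - (-3)·2 = 9 - (-6) = 15
j: (-3)·(-4) - (-2)·3 = 12 - (-6) = 18
k: (-2)·2 - 3·(-4) = -4 - (-12) = 8
a × b = (15, 18, 8)
|a × b| = √(15² + 18² + 8²) = √613 ≈ 24.7588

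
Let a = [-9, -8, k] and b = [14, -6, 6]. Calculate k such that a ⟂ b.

13

a · b = (-9)·14 + (-8)·(-6) + k·6 = -78 + 6k
Set equal to 0: 6k = 78, so k = 13.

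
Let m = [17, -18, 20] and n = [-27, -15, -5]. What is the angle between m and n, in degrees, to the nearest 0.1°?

106.9

m · n = 17·(-27) + (-18)·(-15) + 20·(-5) = -459 + 270 - 100 = -289
|m|² = 289 + 324 + 400 = 1013,  |m| = √1013 ≈ 31.827661
|n|² = 729 + 225 + 25 = 979,  |n| = √979 ≈ 31.288976
cos θ = -289 / (31.827661 · 31.288976) ≈ -0.29020
θ = arccos(-0.29020) ≈ 106.9°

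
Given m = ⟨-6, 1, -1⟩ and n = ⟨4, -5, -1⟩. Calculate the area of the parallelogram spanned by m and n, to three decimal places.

28.496

i: 1·(-1) - (-1)·(-5) = -1 - 5 = -6
j: (-1)·4 - (-6)·(-1) = -4 - 6 = -10
k: (-6)·(-5) - 1·4 = 30 - 4 = 26
m × n = (-6, -10, 26)
|m × n| = √((-6)² + (-10)² + 26²) = √812 ≈ 28.4956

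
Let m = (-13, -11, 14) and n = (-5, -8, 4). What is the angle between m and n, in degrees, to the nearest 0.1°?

22.3

m · n = (-13)·(-5) + (-11)·(-8) + 14·4 = 65 + 88 + 56 = 209
|m|² = 169 + 121 + 196 = 486,  |m| = √486 ≈ 22.045408
|n|² = 25 + 64 + 16 = 105,  |n| = √105 ≈ 10.246951
cos θ = 209 / (22.045408 · 10.246951) ≈ 0.92520
θ = arccos(0.92520) ≈ 22.3°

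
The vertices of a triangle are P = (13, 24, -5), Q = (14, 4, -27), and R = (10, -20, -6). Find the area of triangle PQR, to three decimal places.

PQ = (1, -20, -22),  PR = (-3, -44, -1)
i: (-20)·(-1) - (-22)·(-44) = 20 - 968 = -948
j: (-22)·(-3) - 1·(-1) = 66 - (-1) = 67
k: 1·(-44) - (-20)·(-3) = -44 - 60 = -104
PQ × PR = (-948, 67, -104)
|PQ × PR| = √914009 ≈ 956.0382
area = ½ · 956.0382 ≈ 478.019

478.019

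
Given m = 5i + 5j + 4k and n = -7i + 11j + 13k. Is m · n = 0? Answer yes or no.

m · n = 5·(-7) + 5·11 + 4·13 = -35 + 55 + 52 = 72
Nonzero, so the vectors are not orthogonal.

no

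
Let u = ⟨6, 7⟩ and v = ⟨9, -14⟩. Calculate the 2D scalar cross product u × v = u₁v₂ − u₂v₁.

6·(-14) - 7·9 = -84 - 63 = -147

-147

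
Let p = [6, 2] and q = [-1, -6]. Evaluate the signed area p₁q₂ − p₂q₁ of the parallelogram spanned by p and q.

-34

6·(-6) - 2·(-1) = -36 - (-2) = -34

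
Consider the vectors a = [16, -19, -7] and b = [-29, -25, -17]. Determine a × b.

i: (-19)·(-17) - (-7)·(-25) = 323 - 175 = 148
j: (-7)·(-29) - 16·(-17) = 203 - (-272) = 475
k: 16·(-25) - (-19)·(-29) = -400 - 551 = -951
a × b = (148, 475, -951)

(148, 475, -951)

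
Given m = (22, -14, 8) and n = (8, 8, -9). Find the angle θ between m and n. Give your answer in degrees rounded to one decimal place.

91.2

m · n = 22·8 + (-14)·8 + 8·(-9) = 176 - 112 - 72 = -8
|m|² = 484 + 196 + 64 = 744,  |m| = √744 ≈ 27.276363
|n|² = 64 + 64 + 81 = 209,  |n| = √209 ≈ 14.456832
cos θ = -8 / (27.276363 · 14.456832) ≈ -0.02029
θ = arccos(-0.02029) ≈ 91.2°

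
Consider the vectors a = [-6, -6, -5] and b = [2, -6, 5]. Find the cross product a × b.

(-60, 20, 48)

i: (-6)·5 - (-5)·(-6) = -30 - 30 = -60
j: (-5)·2 - (-6)·5 = -10 - (-30) = 20
k: (-6)·(-6) - (-6)·2 = 36 - (-12) = 48
a × b = (-60, 20, 48)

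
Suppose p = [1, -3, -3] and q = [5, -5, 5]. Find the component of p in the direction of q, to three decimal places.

0.577

p · q = 1·5 + (-3)·(-5) + (-3)·5 = 5 + 15 - 15 = 5
|q| = √(25 + 25 + 25) = √75 ≈ 8.6603
comp_q p = 5 / √75 ≈ 0.577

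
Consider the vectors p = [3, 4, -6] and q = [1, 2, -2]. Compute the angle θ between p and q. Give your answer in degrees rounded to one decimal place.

11.0

p · q = 3·1 + 4·2 + (-6)·(-2) = 3 + 8 + 12 = 23
|p|² = 9 + 16 + 36 = 61,  |p| = √61 ≈ 7.810250
|q|² = 1 + 4 + 4 = 9,  |q| = √9 ≈ 3.000000
cos θ = 23 / (7.810250 · 3.000000) ≈ 0.98162
θ = arccos(0.98162) ≈ 11.0°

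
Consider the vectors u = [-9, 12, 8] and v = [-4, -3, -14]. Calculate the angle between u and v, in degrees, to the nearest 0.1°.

u · v = (-9)·(-4) + 12·(-3) + 8·(-14) = 36 - 36 - 112 = -112
|u|² = 81 + 144 + 64 = 289,  |u| = √289 ≈ 17.000000
|v|² = 16 + 9 + 196 = 221,  |v| = √221 ≈ 14.866069
cos θ = -112 / (17.000000 · 14.866069) ≈ -0.44317
θ = arccos(-0.44317) ≈ 116.3°

116.3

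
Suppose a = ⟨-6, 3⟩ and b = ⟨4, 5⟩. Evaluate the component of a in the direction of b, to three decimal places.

-1.406

a · b = (-6)·4 + 3·5 = -24 + 15 = -9
|b| = √(16 + 25) = √41 ≈ 6.4031
comp_b a = -9 / √41 ≈ -1.406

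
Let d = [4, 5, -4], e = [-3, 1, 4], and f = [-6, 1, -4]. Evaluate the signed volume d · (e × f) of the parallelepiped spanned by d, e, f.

e × f:
i: 1·(-4) - 4·1 = -4 - 4 = -8
j: 4·(-6) - (-3)·(-4) = -24 - 12 = -36
k: (-3)·1 - 1·(-6) = -3 - (-6) = 3
e × f = (-8, -36, 3)
d · (e × f) = 4·(-8) + 5·(-36) + (-4)·3 = -32 - 180 - 12 = -224

-224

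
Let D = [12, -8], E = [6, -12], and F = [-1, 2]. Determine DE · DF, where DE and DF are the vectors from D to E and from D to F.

38

DE = E − D = (-6, -4)
DF = F − D = (-13, 10)
DE · DF = (-6)·(-13) + (-4)·10 = 78 - 40 = 38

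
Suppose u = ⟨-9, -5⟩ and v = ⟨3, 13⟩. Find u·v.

u · v = (-9)·3 + (-5)·13 = -27 - 65 = -92

-92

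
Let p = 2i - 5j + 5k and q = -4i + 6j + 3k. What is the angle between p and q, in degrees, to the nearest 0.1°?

p · q = 2·(-4) + (-5)·6 + 5·3 = -8 - 30 + 15 = -23
|p|² = 4 + 25 + 25 = 54,  |p| = √54 ≈ 7.348469
|q|² = 16 + 36 + 9 = 61,  |q| = √61 ≈ 7.810250
cos θ = -23 / (7.348469 · 7.810250) ≈ -0.40074
θ = arccos(-0.40074) ≈ 113.6°

113.6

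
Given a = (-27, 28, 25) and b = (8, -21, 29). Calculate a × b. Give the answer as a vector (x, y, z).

(1337, 983, 343)

i: 28·29 - 25·(-21) = 812 - (-525) = 1337
j: 25·8 - (-27)·29 = 200 - (-783) = 983
k: (-27)·(-21) - 28·8 = 567 - 224 = 343
a × b = (1337, 983, 343)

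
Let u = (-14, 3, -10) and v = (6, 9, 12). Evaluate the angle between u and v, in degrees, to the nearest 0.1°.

128.9

u · v = (-14)·6 + 3·9 + (-10)·12 = -84 + 27 - 120 = -177
|u|² = 196 + 9 + 100 = 305,  |u| = √305 ≈ 17.464249
|v|² = 36 + 81 + 144 = 261,  |v| = √261 ≈ 16.155494
cos θ = -177 / (17.464249 · 16.155494) ≈ -0.62734
θ = arccos(-0.62734) ≈ 128.9°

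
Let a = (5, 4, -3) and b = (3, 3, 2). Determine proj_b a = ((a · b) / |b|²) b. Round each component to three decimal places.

(2.864, 2.864, 1.909)

a · b = 5·3 + 4·3 + (-3)·2 = 15 + 12 - 6 = 21
|b|² = 9 + 9 + 4 = 22
proj_b a = (21/22) · (3, 3, 2) ≈ (2.864, 2.864, 1.909)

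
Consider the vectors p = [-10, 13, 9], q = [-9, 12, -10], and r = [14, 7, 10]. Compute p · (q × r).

-4629

q × r:
i: 12·10 - (-10)·7 = 120 - (-70) = 190
j: (-10)·14 - (-9)·10 = -140 - (-90) = -50
k: (-9)·7 - 12·14 = -63 - 168 = -231
q × r = (190, -50, -231)
p · (q × r) = (-10)·190 + 13·(-50) + 9·(-231) = -1900 - 650 - 2079 = -4629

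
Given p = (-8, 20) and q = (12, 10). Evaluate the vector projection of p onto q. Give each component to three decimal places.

(5.115, 4.262)

p · q = (-8)·12 + 20·10 = -96 + 200 = 104
|q|² = 144 + 100 = 244
proj_q p = (104/244) · (12, 10) ≈ (5.115, 4.262)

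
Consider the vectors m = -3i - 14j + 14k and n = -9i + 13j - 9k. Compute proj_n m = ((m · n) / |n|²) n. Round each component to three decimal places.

m · n = (-3)·(-9) + (-14)·13 + 14·(-9) = 27 - 182 - 126 = -281
|n|² = 81 + 169 + 81 = 331
proj_n m = (-281/331) · (-9, 13, -9) ≈ (7.640, -11.036, 7.640)

(7.640, -11.036, 7.640)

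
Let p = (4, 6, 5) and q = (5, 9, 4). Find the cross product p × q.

(-21, 9, 6)

i: 6·4 - 5·9 = 24 - 45 = -21
j: 5·5 - 4·4 = 25 - 16 = 9
k: 4·9 - 6·5 = 36 - 30 = 6
p × q = (-21, 9, 6)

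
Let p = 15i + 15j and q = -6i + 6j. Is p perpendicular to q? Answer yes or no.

yes

p · q = 15·(-6) + 15·6 = -90 + 90 = 0
Zero, so the vectors are orthogonal.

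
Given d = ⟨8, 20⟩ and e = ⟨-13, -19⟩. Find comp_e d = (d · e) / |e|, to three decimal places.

d · e = 8·(-13) + 20·(-19) = -104 - 380 = -484
|e| = √(169 + 361) = √530 ≈ 23.0217
comp_e d = -484 / √530 ≈ -21.024

-21.024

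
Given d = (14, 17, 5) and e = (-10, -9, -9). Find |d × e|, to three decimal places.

i: 17·(-9) - 5·(-9) = -153 - (-45) = -108
j: 5·(-10) - 14·(-9) = -50 - (-126) = 76
k: 14·(-9) - 17·(-10) = -126 - (-170) = 44
d × e = (-108, 76, 44)
|d × e| = √((-108)² + 76² + 44²) = √19376 ≈ 139.1977

139.198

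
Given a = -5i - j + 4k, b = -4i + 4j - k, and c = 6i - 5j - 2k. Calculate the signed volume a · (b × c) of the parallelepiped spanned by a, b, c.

b × c:
i: 4·(-2) - (-1)·(-5) = -8 - 5 = -13
j: (-1)·6 - (-4)·(-2) = -6 - 8 = -14
k: (-4)·(-5) - 4·6 = 20 - 24 = -4
b × c = (-13, -14, -4)
a · (b × c) = (-5)·(-13) + (-1)·(-14) + 4·(-4) = 65 + 14 - 16 = 63

63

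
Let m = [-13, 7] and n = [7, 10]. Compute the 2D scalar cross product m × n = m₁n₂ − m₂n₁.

(-13)·10 - 7·7 = -130 - 49 = -179

-179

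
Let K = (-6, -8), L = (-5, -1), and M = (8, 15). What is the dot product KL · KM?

KL = L − K = (1, 7)
KM = M − K = (14, 23)
KL · KM = 1·14 + 7·23 = 14 + 161 = 175

175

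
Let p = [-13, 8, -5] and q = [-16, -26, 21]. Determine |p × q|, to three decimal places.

585.840

i: 8·21 - (-5)·(-26) = 168 - 130 = 38
j: (-5)·(-16) - (-13)·21 = 80 - (-273) = 353
k: (-13)·(-26) - 8·(-16) = 338 - (-128) = 466
p × q = (38, 353, 466)
|p × q| = √(38² + 353² + 466²) = √343209 ≈ 585.8404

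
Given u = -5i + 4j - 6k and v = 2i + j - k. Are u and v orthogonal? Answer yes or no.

u · v = (-5)·2 + 4·1 + (-6)·(-1) = -10 + 4 + 6 = 0
Zero, so the vectors are orthogonal.

yes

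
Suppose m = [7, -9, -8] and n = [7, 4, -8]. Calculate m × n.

(104, 0, 91)

i: (-9)·(-8) - (-8)·4 = 72 - (-32) = 104
j: (-8)·7 - 7·(-8) = -56 - (-56) = 0
k: 7·4 - (-9)·7 = 28 - (-63) = 91
m × n = (104, 0, 91)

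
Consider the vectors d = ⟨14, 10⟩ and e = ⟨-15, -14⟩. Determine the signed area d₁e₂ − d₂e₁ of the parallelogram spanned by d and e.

-46

14·(-14) - 10·(-15) = -196 - (-150) = -46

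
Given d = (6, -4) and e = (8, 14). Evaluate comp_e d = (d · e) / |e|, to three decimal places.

d · e = 6·8 + (-4)·14 = 48 - 56 = -8
|e| = √(64 + 196) = √260 ≈ 16.1245
comp_e d = -8 / √260 ≈ -0.496

-0.496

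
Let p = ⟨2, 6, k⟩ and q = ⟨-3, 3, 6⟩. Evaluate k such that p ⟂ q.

-2

p · q = 2·(-3) + 6·3 + k·6 = 12 + 6k
Set equal to 0: 6k = -12, so k = -2.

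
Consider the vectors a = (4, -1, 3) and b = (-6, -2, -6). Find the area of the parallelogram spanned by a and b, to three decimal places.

i: (-1)·(-6) - 3·(-2) = 6 - (-6) = 12
j: 3·(-6) - 4·(-6) = -18 - (-24) = 6
k: 4·(-2) - (-1)·(-6) = -8 - 6 = -14
a × b = (12, 6, -14)
|a × b| = √(12² + 6² + (-14)²) = √376 ≈ 19.3907

19.391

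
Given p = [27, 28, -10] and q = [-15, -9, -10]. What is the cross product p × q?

(-370, 420, 177)

i: 28·(-10) - (-10)·(-9) = -280 - 90 = -370
j: (-10)·(-15) - 27·(-10) = 150 - (-270) = 420
k: 27·(-9) - 28·(-15) = -243 - (-420) = 177
p × q = (-370, 420, 177)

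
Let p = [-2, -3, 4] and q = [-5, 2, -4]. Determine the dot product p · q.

-12

p · q = (-2)·(-5) + (-3)·2 + 4·(-4) = 10 - 6 - 16 = -12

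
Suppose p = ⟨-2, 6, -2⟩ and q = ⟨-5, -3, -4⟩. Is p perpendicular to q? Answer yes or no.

yes

p · q = (-2)·(-5) + 6·(-3) + (-2)·(-4) = 10 - 18 + 8 = 0
Zero, so the vectors are orthogonal.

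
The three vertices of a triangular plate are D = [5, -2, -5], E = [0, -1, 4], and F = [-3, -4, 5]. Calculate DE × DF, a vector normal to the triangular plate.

(28, -22, 18)

DE = (-5, 1, 9)
DF = (-8, -2, 10)
i: 1·10 - 9·(-2) = 10 - (-18) = 28
j: 9·(-8) - (-5)·10 = -72 - (-50) = -22
k: (-5)·(-2) - 1·(-8) = 10 - (-8) = 18
DE × DF = (28, -22, 18)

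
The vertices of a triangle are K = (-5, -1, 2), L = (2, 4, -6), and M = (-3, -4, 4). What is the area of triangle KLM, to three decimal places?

KL = (7, 5, -8),  KM = (2, -3, 2)
i: 5·2 - (-8)·(-3) = 10 - 24 = -14
j: (-8)·2 - 7·2 = -16 - 14 = -30
k: 7·(-3) - 5·2 = -21 - 10 = -31
KL × KM = (-14, -30, -31)
|KL × KM| = √2057 ≈ 45.3542
area = ½ · 45.3542 ≈ 22.677

22.677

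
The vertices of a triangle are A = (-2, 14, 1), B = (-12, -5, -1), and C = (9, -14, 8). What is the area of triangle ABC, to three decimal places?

AB = (-10, -19, -2),  AC = (11, -28, 7)
i: (-19)·7 - (-2)·(-28) = -133 - 56 = -189
j: (-2)·11 - (-10)·7 = -22 - (-70) = 48
k: (-10)·(-28) - (-19)·11 = 280 - (-209) = 489
AB × AC = (-189, 48, 489)
|AB × AC| = √277146 ≈ 526.4466
area = ½ · 526.4466 ≈ 263.223

263.223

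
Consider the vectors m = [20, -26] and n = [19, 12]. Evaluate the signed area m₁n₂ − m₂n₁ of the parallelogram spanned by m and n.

734

20·12 - (-26)·19 = 240 - (-494) = 734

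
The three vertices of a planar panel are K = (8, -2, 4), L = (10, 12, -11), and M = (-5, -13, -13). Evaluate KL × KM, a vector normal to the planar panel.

KL = (2, 14, -15)
KM = (-13, -11, -17)
i: 14·(-17) - (-15)·(-11) = -238 - 165 = -403
j: (-15)·(-13) - 2·(-17) = 195 - (-34) = 229
k: 2·(-11) - 14·(-13) = -22 - (-182) = 160
KL × KM = (-403, 229, 160)

(-403, 229, 160)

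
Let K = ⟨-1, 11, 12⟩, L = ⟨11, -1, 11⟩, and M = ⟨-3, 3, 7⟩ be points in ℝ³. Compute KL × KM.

(52, 62, -120)

KL = (12, -12, -1)
KM = (-2, -8, -5)
i: (-12)·(-5) - (-1)·(-8) = 60 - 8 = 52
j: (-1)·(-2) - 12·(-5) = 2 - (-60) = 62
k: 12·(-8) - (-12)·(-2) = -96 - 24 = -120
KL × KM = (52, 62, -120)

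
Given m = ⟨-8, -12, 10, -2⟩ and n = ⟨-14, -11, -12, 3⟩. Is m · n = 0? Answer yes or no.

no

m · n = (-8)·(-14) + (-12)·(-11) + 10·(-12) + (-2)·3 = 112 + 132 - 120 - 6 = 118
Nonzero, so the vectors are not orthogonal.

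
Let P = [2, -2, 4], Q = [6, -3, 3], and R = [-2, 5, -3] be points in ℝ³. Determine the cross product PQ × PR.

PQ = (4, -1, -1)
PR = (-4, 7, -7)
i: (-1)·(-7) - (-1)·7 = 7 - (-7) = 14
j: (-1)·(-4) - 4·(-7) = 4 - (-28) = 32
k: 4·7 - (-1)·(-4) = 28 - 4 = 24
PQ × PR = (14, 32, 24)

(14, 32, 24)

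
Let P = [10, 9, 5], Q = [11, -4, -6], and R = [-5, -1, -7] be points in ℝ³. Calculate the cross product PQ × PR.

PQ = (1, -13, -11)
PR = (-15, -10, -12)
i: (-13)·(-12) - (-11)·(-10) = 156 - 110 = 46
j: (-11)·(-15) - 1·(-12) = 165 - (-12) = 177
k: 1·(-10) - (-13)·(-15) = -10 - 195 = -205
PQ × PR = (46, 177, -205)

(46, 177, -205)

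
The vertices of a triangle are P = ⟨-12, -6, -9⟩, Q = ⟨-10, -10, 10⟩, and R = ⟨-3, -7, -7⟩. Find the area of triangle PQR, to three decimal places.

PQ = (2, -4, 19),  PR = (9, -1, 2)
i: (-4)·2 - 19·(-1) = -8 - (-19) = 11
j: 19·9 - 2·2 = 171 - 4 = 167
k: 2·(-1) - (-4)·9 = -2 - (-36) = 34
PQ × PR = (11, 167, 34)
|PQ × PR| = √29166 ≈ 170.7806
area = ½ · 170.7806 ≈ 85.390

85.390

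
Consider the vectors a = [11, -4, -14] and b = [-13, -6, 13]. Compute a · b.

a · b = 11·(-13) + (-4)·(-6) + (-14)·13 = -143 + 24 - 182 = -301

-301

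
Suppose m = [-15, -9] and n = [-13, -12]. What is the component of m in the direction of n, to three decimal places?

17.127

m · n = (-15)·(-13) + (-9)·(-12) = 195 + 108 = 303
|n| = √(169 + 144) = √313 ≈ 17.6918
comp_n m = 303 / √313 ≈ 17.127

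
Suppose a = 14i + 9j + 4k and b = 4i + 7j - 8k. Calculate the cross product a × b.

i: 9·(-8) - 4·7 = -72 - 28 = -100
j: 4·4 - 14·(-8) = 16 - (-112) = 128
k: 14·7 - 9·4 = 98 - 36 = 62
a × b = (-100, 128, 62)

(-100, 128, 62)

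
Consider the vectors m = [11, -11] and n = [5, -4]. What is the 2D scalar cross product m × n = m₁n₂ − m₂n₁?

11·(-4) - (-11)·5 = -44 - (-55) = 11

11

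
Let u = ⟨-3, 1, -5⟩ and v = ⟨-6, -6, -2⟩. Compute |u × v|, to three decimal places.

46.648

i: 1·(-2) - (-5)·(-6) = -2 - 30 = -32
j: (-5)·(-6) - (-3)·(-2) = 30 - 6 = 24
k: (-3)·(-6) - 1·(-6) = 18 - (-6) = 24
u × v = (-32, 24, 24)
|u × v| = √((-32)² + 24² + 24²) = √2176 ≈ 46.6476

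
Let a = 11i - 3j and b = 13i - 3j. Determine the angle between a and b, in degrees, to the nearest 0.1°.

a · b = 11·13 + (-3)·(-3) = 143 + 9 = 152
|a|² = 121 + 9 = 130,  |a| = √130 ≈ 11.401754
|b|² = 169 + 9 = 178,  |b| = √178 ≈ 13.341664
cos θ = 152 / (11.401754 · 13.341664) ≈ 0.99922
θ = arccos(0.99922) ≈ 2.3°

2.3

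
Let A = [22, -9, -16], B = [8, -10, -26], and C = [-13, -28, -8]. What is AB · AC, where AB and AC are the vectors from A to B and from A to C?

AB = B − A = (-14, -1, -10)
AC = C − A = (-35, -19, 8)
AB · AC = (-14)·(-35) + (-1)·(-19) + (-10)·8 = 490 + 19 - 80 = 429

429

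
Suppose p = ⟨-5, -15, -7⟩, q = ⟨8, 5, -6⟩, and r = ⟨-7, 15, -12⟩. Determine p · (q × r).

q × r:
i: 5·(-12) - (-6)·15 = -60 - (-90) = 30
j: (-6)·(-7) - 8·(-12) = 42 - (-96) = 138
k: 8·15 - 5·(-7) = 120 - (-35) = 155
q × r = (30, 138, 155)
p · (q × r) = (-5)·30 + (-15)·138 + (-7)·155 = -150 - 2070 - 1085 = -3305

-3305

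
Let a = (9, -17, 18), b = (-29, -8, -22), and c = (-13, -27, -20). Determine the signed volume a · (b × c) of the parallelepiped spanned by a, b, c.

13314

b × c:
i: (-8)·(-20) - (-22)·(-27) = 160 - 594 = -434
j: (-22)·(-13) - (-29)·(-20) = 286 - 580 = -294
k: (-29)·(-27) - (-8)·(-13) = 783 - 104 = 679
b × c = (-434, -294, 679)
a · (b × c) = 9·(-434) + (-17)·(-294) + 18·679 = -3906 + 4998 + 12222 = 13314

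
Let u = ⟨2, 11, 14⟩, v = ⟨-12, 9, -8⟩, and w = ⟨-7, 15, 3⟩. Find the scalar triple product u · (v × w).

-332

v × w:
i: 9·3 - (-8)·15 = 27 - (-120) = 147
j: (-8)·(-7) - (-12)·3 = 56 - (-36) = 92
k: (-12)·15 - 9·(-7) = -180 - (-63) = -117
v × w = (147, 92, -117)
u · (v × w) = 2·147 + 11·92 + 14·(-117) = 294 + 1012 - 1638 = -332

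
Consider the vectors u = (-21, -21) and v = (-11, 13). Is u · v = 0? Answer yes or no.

no

u · v = (-21)·(-11) + (-21)·13 = 231 - 273 = -42
Nonzero, so the vectors are not orthogonal.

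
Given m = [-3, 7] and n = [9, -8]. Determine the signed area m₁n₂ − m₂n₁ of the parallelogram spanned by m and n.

(-3)·(-8) - 7·9 = 24 - 63 = -39

-39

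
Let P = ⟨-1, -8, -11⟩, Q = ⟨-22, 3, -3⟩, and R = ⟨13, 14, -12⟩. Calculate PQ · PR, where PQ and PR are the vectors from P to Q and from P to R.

PQ = Q − P = (-21, 11, 8)
PR = R − P = (14, 22, -1)
PQ · PR = (-21)·14 + 11·22 + 8·(-1) = -294 + 242 - 8 = -60

-60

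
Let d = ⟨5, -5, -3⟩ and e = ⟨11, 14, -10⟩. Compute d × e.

(92, 17, 125)

i: (-5)·(-10) - (-3)·14 = 50 - (-42) = 92
j: (-3)·11 - 5·(-10) = -33 - (-50) = 17
k: 5·14 - (-5)·11 = 70 - (-55) = 125
d × e = (92, 17, 125)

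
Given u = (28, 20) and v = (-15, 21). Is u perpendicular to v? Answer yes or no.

u · v = 28·(-15) + 20·21 = -420 + 420 = 0
Zero, so the vectors are orthogonal.

yes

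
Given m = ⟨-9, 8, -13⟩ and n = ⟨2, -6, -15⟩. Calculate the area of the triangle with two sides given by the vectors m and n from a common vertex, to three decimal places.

i: 8·(-15) - (-13)·(-6) = -120 - 78 = -198
j: (-13)·2 - (-9)·(-15) = -26 - 135 = -161
k: (-9)·(-6) - 8·2 = 54 - 16 = 38
m × n = (-198, -161, 38)
|m × n| = √((-198)² + (-161)² + 38²) = √66569 ≈ 258.0097
area = ½ · 258.0097 ≈ 129.005

129.005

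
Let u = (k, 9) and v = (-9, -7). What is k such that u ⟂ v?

-7

u · v = k·(-9) + 9·(-7) = -63 - 9k
Set equal to 0: -9k = 63, so k = -7.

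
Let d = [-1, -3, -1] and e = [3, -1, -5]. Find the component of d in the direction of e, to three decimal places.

d · e = (-1)·3 + (-3)·(-1) + (-1)·(-5) = -3 + 3 + 5 = 5
|e| = √(9 + 1 + 25) = √35 ≈ 5.9161
comp_e d = 5 / √35 ≈ 0.845

0.845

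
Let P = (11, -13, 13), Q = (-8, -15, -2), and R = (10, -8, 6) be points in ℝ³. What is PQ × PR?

PQ = (-19, -2, -15)
PR = (-1, 5, -7)
i: (-2)·(-7) - (-15)·5 = 14 - (-75) = 89
j: (-15)·(-1) - (-19)·(-7) = 15 - 133 = -118
k: (-19)·5 - (-2)·(-1) = -95 - 2 = -97
PQ × PR = (89, -118, -97)

(89, -118, -97)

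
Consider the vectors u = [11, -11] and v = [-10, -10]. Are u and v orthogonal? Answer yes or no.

yes

u · v = 11·(-10) + (-11)·(-10) = -110 + 110 = 0
Zero, so the vectors are orthogonal.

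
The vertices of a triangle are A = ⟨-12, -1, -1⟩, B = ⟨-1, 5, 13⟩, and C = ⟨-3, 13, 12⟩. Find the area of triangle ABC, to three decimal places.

77.803

AB = (11, 6, 14),  AC = (9, 14, 13)
i: 6·13 - 14·14 = 78 - 196 = -118
j: 14·9 - 11·13 = 126 - 143 = -17
k: 11·14 - 6·9 = 154 - 54 = 100
AB × AC = (-118, -17, 100)
|AB × AC| = √24213 ≈ 155.6053
area = ½ · 155.6053 ≈ 77.803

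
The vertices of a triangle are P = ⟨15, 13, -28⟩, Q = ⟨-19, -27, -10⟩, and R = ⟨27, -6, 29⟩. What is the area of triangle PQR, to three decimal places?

1554.303

PQ = (-34, -40, 18),  PR = (12, -19, 57)
i: (-40)·57 - 18·(-19) = -2280 - (-342) = -1938
j: 18·12 - (-34)·57 = 216 - (-1938) = 2154
k: (-34)·(-19) - (-40)·12 = 646 - (-480) = 1126
PQ × PR = (-1938, 2154, 1126)
|PQ × PR| = √9663436 ≈ 3108.6068
area = ½ · 3108.6068 ≈ 1554.303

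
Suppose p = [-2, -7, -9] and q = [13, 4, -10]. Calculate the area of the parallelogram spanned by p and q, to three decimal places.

i: (-7)·(-10) - (-9)·4 = 70 - (-36) = 106
j: (-9)·13 - (-2)·(-10) = -117 - 20 = -137
k: (-2)·4 - (-7)·13 = -8 - (-91) = 83
p × q = (106, -137, 83)
|p × q| = √(106² + (-137)² + 83²) = √36894 ≈ 192.0781

192.078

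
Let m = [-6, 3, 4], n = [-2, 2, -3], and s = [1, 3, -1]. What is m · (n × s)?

n × s:
i: 2·(-1) - (-3)·3 = -2 - (-9) = 7
j: (-3)·1 - (-2)·(-1) = -3 - 2 = -5
k: (-2)·3 - 2·1 = -6 - 2 = -8
n × s = (7, -5, -8)
m · (n × s) = (-6)·7 + 3·(-5) + 4·(-8) = -42 - 15 - 32 = -89

-89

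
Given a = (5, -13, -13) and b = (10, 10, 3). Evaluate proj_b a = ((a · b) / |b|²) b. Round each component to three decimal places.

(-5.694, -5.694, -1.708)

a · b = 5·10 + (-13)·10 + (-13)·3 = 50 - 130 - 39 = -119
|b|² = 100 + 100 + 9 = 209
proj_b a = (-119/209) · (10, 10, 3) ≈ (-5.694, -5.694, -1.708)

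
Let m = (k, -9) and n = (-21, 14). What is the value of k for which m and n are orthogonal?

m · n = k·(-21) + (-9)·14 = -126 - 21k
Set equal to 0: -21k = 126, so k = -6.

-6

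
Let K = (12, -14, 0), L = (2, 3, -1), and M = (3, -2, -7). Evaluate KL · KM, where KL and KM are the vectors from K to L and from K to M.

KL = L − K = (-10, 17, -1)
KM = M − K = (-9, 12, -7)
KL · KM = (-10)·(-9) + 17·12 + (-1)·(-7) = 90 + 204 + 7 = 301

301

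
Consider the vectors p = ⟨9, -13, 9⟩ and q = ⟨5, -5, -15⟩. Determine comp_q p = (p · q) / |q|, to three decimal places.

p · q = 9·5 + (-13)·(-5) + 9·(-15) = 45 + 65 - 135 = -25
|q| = √(25 + 25 + 225) = √275 ≈ 16.5831
comp_q p = -25 / √275 ≈ -1.508

-1.508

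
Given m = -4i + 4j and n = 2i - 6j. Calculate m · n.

m · n = (-4)·2 + 4·(-6) = -8 - 24 = -32

-32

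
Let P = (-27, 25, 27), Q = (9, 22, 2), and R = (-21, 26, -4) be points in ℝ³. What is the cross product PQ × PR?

PQ = (36, -3, -25)
PR = (6, 1, -31)
i: (-3)·(-31) - (-25)·1 = 93 - (-25) = 118
j: (-25)·6 - 36·(-31) = -150 - (-1116) = 966
k: 36·1 - (-3)·6 = 36 - (-18) = 54
PQ × PR = (118, 966, 54)

(118, 966, 54)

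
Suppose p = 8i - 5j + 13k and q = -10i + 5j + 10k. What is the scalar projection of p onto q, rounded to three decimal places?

1.667

p · q = 8·(-10) + (-5)·5 + 13·10 = -80 - 25 + 130 = 25
|q| = √(100 + 25 + 100) = √225 ≈ 15.0000
comp_q p = 25 / √225 ≈ 1.667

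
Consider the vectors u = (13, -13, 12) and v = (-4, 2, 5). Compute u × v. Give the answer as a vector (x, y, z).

(-89, -113, -26)

i: (-13)·5 - 12·2 = -65 - 24 = -89
j: 12·(-4) - 13·5 = -48 - 65 = -113
k: 13·2 - (-13)·(-4) = 26 - 52 = -26
u × v = (-89, -113, -26)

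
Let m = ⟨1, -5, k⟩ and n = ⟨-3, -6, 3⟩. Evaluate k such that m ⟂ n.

-9

m · n = 1·(-3) + (-5)·(-6) + k·3 = 27 + 3k
Set equal to 0: 3k = -27, so k = -9.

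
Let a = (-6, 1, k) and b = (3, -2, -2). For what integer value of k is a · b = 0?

-10

a · b = (-6)·3 + 1·(-2) + k·(-2) = -20 - 2k
Set equal to 0: -2k = 20, so k = -10.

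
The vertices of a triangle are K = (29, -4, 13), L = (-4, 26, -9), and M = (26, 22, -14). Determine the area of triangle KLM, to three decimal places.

KL = (-33, 30, -22),  KM = (-3, 26, -27)
i: 30·(-27) - (-22)·26 = -810 - (-572) = -238
j: (-22)·(-3) - (-33)·(-27) = 66 - 891 = -825
k: (-33)·26 - 30·(-3) = -858 - (-90) = -768
KL × KM = (-238, -825, -768)
|KL × KM| = √1327093 ≈ 1151.9952
area = ½ · 1151.9952 ≈ 575.998

575.998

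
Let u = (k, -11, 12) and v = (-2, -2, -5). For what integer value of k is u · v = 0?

u · v = k·(-2) + (-11)·(-2) + 12·(-5) = -38 - 2k
Set equal to 0: -2k = 38, so k = -19.

-19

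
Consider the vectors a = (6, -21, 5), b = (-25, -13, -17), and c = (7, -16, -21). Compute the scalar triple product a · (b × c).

15985

b × c:
i: (-13)·(-21) - (-17)·(-16) = 273 - 272 = 1
j: (-17)·7 - (-25)·(-21) = -119 - 525 = -644
k: (-25)·(-16) - (-13)·7 = 400 - (-91) = 491
b × c = (1, -644, 491)
a · (b × c) = 6·1 + (-21)·(-644) + 5·491 = 6 + 13524 + 2455 = 15985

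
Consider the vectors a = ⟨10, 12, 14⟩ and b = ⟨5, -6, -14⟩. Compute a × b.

i: 12·(-14) - 14·(-6) = -168 - (-84) = -84
j: 14·5 - 10·(-14) = 70 - (-140) = 210
k: 10·(-6) - 12·5 = -60 - 60 = -120
a × b = (-84, 210, -120)

(-84, 210, -120)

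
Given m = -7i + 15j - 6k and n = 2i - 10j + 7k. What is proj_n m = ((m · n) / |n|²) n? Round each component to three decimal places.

m · n = (-7)·2 + 15·(-10) + (-6)·7 = -14 - 150 - 42 = -206
|n|² = 4 + 100 + 49 = 153
proj_n m = (-206/153) · (2, -10, 7) ≈ (-2.693, 13.464, -9.425)

(-2.693, 13.464, -9.425)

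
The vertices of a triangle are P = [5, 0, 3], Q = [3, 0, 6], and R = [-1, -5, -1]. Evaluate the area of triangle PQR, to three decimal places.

15.819

PQ = (-2, 0, 3),  PR = (-6, -5, -4)
i: 0·(-4) - 3·(-5) = 0 - (-15) = 15
j: 3·(-6) - (-2)·(-4) = -18 - 8 = -26
k: (-2)·(-5) - 0·(-6) = 10 - 0 = 10
PQ × PR = (15, -26, 10)
|PQ × PR| = √1001 ≈ 31.6386
area = ½ · 31.6386 ≈ 15.819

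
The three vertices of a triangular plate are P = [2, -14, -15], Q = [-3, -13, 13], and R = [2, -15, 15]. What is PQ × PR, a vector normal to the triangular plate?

PQ = (-5, 1, 28)
PR = (0, -1, 30)
i: 1·30 - 28·(-1) = 30 - (-28) = 58
j: 28·0 - (-5)·30 = 0 - (-150) = 150
k: (-5)·(-1) - 1·0 = 5 - 0 = 5
PQ × PR = (58, 150, 5)

(58, 150, 5)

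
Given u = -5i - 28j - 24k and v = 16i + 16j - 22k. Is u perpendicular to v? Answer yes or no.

u · v = (-5)·16 + (-28)·16 + (-24)·(-22) = -80 - 448 + 528 = 0
Zero, so the vectors are orthogonal.

yes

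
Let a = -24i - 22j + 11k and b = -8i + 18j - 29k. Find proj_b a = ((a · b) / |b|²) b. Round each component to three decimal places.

a · b = (-24)·(-8) + (-22)·18 + 11·(-29) = 192 - 396 - 319 = -523
|b|² = 64 + 324 + 841 = 1229
proj_b a = (-523/1229) · (-8, 18, -29) ≈ (3.404, -7.660, 12.341)

(3.404, -7.660, 12.341)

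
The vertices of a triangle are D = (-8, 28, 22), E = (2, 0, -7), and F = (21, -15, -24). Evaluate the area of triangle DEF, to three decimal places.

270.539

DE = (10, -28, -29),  DF = (29, -43, -46)
i: (-28)·(-46) - (-29)·(-43) = 1288 - 1247 = 41
j: (-29)·29 - 10·(-46) = -841 - (-460) = -381
k: 10·(-43) - (-28)·29 = -430 - (-812) = 382
DE × DF = (41, -381, 382)
|DE × DF| = √292766 ≈ 541.0786
area = ½ · 541.0786 ≈ 270.539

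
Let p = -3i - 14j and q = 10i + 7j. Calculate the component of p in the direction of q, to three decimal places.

-10.486

p · q = (-3)·10 + (-14)·7 = -30 - 98 = -128
|q| = √(100 + 49) = √149 ≈ 12.2066
comp_q p = -128 / √149 ≈ -10.486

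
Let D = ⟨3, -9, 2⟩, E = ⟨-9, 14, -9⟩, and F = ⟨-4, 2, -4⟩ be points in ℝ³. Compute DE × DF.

(-17, 5, 29)

DE = (-12, 23, -11)
DF = (-7, 11, -6)
i: 23·(-6) - (-11)·11 = -138 - (-121) = -17
j: (-11)·(-7) - (-12)·(-6) = 77 - 72 = 5
k: (-12)·11 - 23·(-7) = -132 - (-161) = 29
DE × DF = (-17, 5, 29)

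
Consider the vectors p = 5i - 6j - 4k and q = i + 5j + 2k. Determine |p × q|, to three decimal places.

i: (-6)·2 - (-4)·5 = -12 - (-20) = 8
j: (-4)·1 - 5·2 = -4 - 10 = -14
k: 5·5 - (-6)·1 = 25 - (-6) = 31
p × q = (8, -14, 31)
|p × q| = √(8² + (-14)² + 31²) = √1221 ≈ 34.9428

34.943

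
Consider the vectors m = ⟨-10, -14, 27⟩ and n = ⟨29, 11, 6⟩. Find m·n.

m · n = (-10)·29 + (-14)·11 + 27·6 = -290 - 154 + 162 = -282

-282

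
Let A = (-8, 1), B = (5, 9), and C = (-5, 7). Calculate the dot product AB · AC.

87

AB = B − A = (13, 8)
AC = C − A = (3, 6)
AB · AC = 13·3 + 8·6 = 39 + 48 = 87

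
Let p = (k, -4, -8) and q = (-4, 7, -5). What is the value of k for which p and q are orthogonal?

p · q = k·(-4) + (-4)·7 + (-8)·(-5) = 12 - 4k
Set equal to 0: -4k = -12, so k = 3.

3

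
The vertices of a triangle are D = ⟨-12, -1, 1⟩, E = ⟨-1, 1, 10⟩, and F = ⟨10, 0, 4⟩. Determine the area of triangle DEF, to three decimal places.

DE = (11, 2, 9),  DF = (22, 1, 3)
i: 2·3 - 9·1 = 6 - 9 = -3
j: 9·22 - 11·3 = 198 - 33 = 165
k: 11·1 - 2·22 = 11 - 44 = -33
DE × DF = (-3, 165, -33)
|DE × DF| = √28323 ≈ 168.2944
area = ½ · 168.2944 ≈ 84.147

84.147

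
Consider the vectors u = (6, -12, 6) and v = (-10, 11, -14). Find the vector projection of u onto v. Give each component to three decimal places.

(6.619, -7.281, 9.266)

u · v = 6·(-10) + (-12)·11 + 6·(-14) = -60 - 132 - 84 = -276
|v|² = 100 + 121 + 196 = 417
proj_v u = (-276/417) · (-10, 11, -14) ≈ (6.619, -7.281, 9.266)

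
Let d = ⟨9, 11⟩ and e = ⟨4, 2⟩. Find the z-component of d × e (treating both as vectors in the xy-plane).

9·2 - 11·4 = 18 - 44 = -26

-26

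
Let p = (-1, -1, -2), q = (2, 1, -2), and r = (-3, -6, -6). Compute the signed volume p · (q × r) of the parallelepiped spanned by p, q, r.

18

q × r:
i: 1·(-6) - (-2)·(-6) = -6 - 12 = -18
j: (-2)·(-3) - 2·(-6) = 6 - (-12) = 18
k: 2·(-6) - 1·(-3) = -12 - (-3) = -9
q × r = (-18, 18, -9)
p · (q × r) = (-1)·(-18) + (-1)·18 + (-2)·(-9) = 18 - 18 + 18 = 18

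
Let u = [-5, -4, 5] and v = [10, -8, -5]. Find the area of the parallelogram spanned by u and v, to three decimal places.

i: (-4)·(-5) - 5·(-8) = 20 - (-40) = 60
j: 5·10 - (-5)·(-5) = 50 - 25 = 25
k: (-5)·(-8) - (-4)·10 = 40 - (-40) = 80
u × v = (60, 25, 80)
|u × v| = √(60² + 25² + 80²) = √10625 ≈ 103.0776

103.078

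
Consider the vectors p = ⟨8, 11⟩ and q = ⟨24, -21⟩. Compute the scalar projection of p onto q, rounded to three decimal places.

-1.223

p · q = 8·24 + 11·(-21) = 192 - 231 = -39
|q| = √(576 + 441) = √1017 ≈ 31.8904
comp_q p = -39 / √1017 ≈ -1.223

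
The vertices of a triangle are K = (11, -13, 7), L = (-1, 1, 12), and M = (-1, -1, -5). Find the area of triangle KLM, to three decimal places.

153.441

KL = (-12, 14, 5),  KM = (-12, 12, -12)
i: 14·(-12) - 5·12 = -168 - 60 = -228
j: 5·(-12) - (-12)·(-12) = -60 - 144 = -204
k: (-12)·12 - 14·(-12) = -144 - (-168) = 24
KL × KM = (-228, -204, 24)
|KL × KM| = √94176 ≈ 306.8811
area = ½ · 306.8811 ≈ 153.441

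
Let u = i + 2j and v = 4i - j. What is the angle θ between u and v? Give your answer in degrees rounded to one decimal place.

77.5

u · v = 1·4 + 2·(-1) = 4 - 2 = 2
|u|² = 1 + 4 = 5,  |u| = √5 ≈ 2.236068
|v|² = 16 + 1 = 17,  |v| = √17 ≈ 4.123106
cos θ = 2 / (2.236068 · 4.123106) ≈ 0.21693
θ = arccos(0.21693) ≈ 77.5°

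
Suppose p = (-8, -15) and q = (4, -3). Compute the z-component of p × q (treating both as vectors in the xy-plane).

(-8)·(-3) - (-15)·4 = 24 - (-60) = 84

84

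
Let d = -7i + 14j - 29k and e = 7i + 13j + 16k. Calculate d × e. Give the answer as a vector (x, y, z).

i: 14·16 - (-29)·13 = 224 - (-377) = 601
j: (-29)·7 - (-7)·16 = -203 - (-112) = -91
k: (-7)·13 - 14·7 = -91 - 98 = -189
d × e = (601, -91, -189)

(601, -91, -189)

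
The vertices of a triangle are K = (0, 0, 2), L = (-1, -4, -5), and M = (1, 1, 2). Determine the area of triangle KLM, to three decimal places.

5.172

KL = (-1, -4, -7),  KM = (1, 1, 0)
i: (-4)·0 - (-7)·1 = 0 - (-7) = 7
j: (-7)·1 - (-1)·0 = -7 - 0 = -7
k: (-1)·1 - (-4)·1 = -1 - (-4) = 3
KL × KM = (7, -7, 3)
|KL × KM| = √107 ≈ 10.3441
area = ½ · 10.3441 ≈ 5.172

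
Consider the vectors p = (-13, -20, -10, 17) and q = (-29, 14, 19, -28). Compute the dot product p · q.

-569

p · q = (-13)·(-29) + (-20)·14 + (-10)·19 + 17·(-28) = 377 - 280 - 190 - 476 = -569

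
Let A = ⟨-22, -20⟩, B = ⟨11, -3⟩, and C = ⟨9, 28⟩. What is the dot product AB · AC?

AB = B − A = (33, 17)
AC = C − A = (31, 48)
AB · AC = 33·31 + 17·48 = 1023 + 816 = 1839

1839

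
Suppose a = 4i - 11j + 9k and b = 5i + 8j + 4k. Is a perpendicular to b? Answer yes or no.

no

a · b = 4·5 + (-11)·8 + 9·4 = 20 - 88 + 36 = -32
Nonzero, so the vectors are not orthogonal.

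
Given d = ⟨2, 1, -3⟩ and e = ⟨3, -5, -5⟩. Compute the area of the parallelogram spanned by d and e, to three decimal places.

23.875

i: 1·(-5) - (-3)·(-5) = -5 - 15 = -20
j: (-3)·3 - 2·(-5) = -9 - (-10) = 1
k: 2·(-5) - 1·3 = -10 - 3 = -13
d × e = (-20, 1, -13)
|d × e| = √((-20)² + 1² + (-13)²) = √570 ≈ 23.8747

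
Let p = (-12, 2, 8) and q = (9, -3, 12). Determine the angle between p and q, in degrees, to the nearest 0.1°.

p · q = (-12)·9 + 2·(-3) + 8·12 = -108 - 6 + 96 = -18
|p|² = 144 + 4 + 64 = 212,  |p| = √212 ≈ 14.560220
|q|² = 81 + 9 + 144 = 234,  |q| = √234 ≈ 15.297059
cos θ = -18 / (14.560220 · 15.297059) ≈ -0.08082
θ = arccos(-0.08082) ≈ 94.6°

94.6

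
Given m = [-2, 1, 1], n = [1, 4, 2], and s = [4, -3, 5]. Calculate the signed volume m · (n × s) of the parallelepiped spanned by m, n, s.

-68

n × s:
i: 4·5 - 2·(-3) = 20 - (-6) = 26
j: 2·4 - 1·5 = 8 - 5 = 3
k: 1·(-3) - 4·4 = -3 - 16 = -19
n × s = (26, 3, -19)
m · (n × s) = (-2)·26 + 1·3 + 1·(-19) = -52 + 3 - 19 = -68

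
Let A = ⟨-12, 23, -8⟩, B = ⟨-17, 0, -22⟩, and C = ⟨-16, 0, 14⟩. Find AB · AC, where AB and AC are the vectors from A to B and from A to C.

AB = B − A = (-5, -23, -14)
AC = C − A = (-4, -23, 22)
AB · AC = (-5)·(-4) + (-23)·(-23) + (-14)·22 = 20 + 529 - 308 = 241

241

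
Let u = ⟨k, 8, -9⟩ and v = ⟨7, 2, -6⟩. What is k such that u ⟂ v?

u · v = k·7 + 8·2 + (-9)·(-6) = 70 + 7k
Set equal to 0: 7k = -70, so k = -10.

-10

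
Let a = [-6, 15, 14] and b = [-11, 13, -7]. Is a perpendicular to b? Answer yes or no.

no

a · b = (-6)·(-11) + 15·13 + 14·(-7) = 66 + 195 - 98 = 163
Nonzero, so the vectors are not orthogonal.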